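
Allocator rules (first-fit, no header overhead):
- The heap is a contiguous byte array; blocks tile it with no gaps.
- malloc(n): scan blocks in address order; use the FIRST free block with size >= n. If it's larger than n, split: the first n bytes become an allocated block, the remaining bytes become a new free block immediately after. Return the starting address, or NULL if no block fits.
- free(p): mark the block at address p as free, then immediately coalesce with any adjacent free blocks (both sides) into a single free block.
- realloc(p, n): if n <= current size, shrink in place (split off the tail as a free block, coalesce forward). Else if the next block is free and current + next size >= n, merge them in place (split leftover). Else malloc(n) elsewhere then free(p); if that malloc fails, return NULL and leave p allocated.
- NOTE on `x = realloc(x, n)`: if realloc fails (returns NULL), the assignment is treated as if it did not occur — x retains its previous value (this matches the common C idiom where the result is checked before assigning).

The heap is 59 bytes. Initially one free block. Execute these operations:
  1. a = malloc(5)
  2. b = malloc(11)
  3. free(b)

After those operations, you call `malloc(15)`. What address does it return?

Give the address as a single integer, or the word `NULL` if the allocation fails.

Answer: 5

Derivation:
Op 1: a = malloc(5) -> a = 0; heap: [0-4 ALLOC][5-58 FREE]
Op 2: b = malloc(11) -> b = 5; heap: [0-4 ALLOC][5-15 ALLOC][16-58 FREE]
Op 3: free(b) -> (freed b); heap: [0-4 ALLOC][5-58 FREE]
malloc(15): first-fit scan over [0-4 ALLOC][5-58 FREE] -> 5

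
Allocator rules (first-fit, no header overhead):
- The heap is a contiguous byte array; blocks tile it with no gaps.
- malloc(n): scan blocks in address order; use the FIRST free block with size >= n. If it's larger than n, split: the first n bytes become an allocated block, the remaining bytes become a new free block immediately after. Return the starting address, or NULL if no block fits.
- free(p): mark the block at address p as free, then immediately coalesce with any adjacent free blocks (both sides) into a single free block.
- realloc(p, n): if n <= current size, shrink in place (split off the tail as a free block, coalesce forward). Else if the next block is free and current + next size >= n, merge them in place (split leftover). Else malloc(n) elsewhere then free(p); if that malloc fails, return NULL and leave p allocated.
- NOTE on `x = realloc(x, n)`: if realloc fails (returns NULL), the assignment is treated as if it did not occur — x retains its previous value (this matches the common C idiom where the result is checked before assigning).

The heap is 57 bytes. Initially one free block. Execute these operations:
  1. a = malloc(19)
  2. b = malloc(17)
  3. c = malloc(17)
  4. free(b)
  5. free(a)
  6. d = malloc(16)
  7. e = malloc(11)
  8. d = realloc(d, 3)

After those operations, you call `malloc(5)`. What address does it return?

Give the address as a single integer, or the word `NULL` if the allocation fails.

Answer: 3

Derivation:
Op 1: a = malloc(19) -> a = 0; heap: [0-18 ALLOC][19-56 FREE]
Op 2: b = malloc(17) -> b = 19; heap: [0-18 ALLOC][19-35 ALLOC][36-56 FREE]
Op 3: c = malloc(17) -> c = 36; heap: [0-18 ALLOC][19-35 ALLOC][36-52 ALLOC][53-56 FREE]
Op 4: free(b) -> (freed b); heap: [0-18 ALLOC][19-35 FREE][36-52 ALLOC][53-56 FREE]
Op 5: free(a) -> (freed a); heap: [0-35 FREE][36-52 ALLOC][53-56 FREE]
Op 6: d = malloc(16) -> d = 0; heap: [0-15 ALLOC][16-35 FREE][36-52 ALLOC][53-56 FREE]
Op 7: e = malloc(11) -> e = 16; heap: [0-15 ALLOC][16-26 ALLOC][27-35 FREE][36-52 ALLOC][53-56 FREE]
Op 8: d = realloc(d, 3) -> d = 0; heap: [0-2 ALLOC][3-15 FREE][16-26 ALLOC][27-35 FREE][36-52 ALLOC][53-56 FREE]
malloc(5): first-fit scan over [0-2 ALLOC][3-15 FREE][16-26 ALLOC][27-35 FREE][36-52 ALLOC][53-56 FREE] -> 3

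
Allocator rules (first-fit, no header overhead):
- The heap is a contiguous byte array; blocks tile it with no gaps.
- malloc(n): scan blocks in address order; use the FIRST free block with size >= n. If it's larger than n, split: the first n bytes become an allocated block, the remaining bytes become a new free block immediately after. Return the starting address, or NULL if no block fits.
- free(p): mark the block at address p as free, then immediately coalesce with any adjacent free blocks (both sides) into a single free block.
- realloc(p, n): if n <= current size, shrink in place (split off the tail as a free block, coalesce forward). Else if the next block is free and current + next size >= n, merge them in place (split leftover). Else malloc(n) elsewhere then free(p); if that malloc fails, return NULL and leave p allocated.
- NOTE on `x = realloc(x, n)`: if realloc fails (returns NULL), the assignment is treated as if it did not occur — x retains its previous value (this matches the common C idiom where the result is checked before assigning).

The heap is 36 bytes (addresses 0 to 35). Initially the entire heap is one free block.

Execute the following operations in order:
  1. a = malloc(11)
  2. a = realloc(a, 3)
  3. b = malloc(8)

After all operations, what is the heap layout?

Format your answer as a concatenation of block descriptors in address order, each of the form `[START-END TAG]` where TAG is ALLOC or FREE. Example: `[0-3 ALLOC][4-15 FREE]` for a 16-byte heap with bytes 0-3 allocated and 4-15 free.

Op 1: a = malloc(11) -> a = 0; heap: [0-10 ALLOC][11-35 FREE]
Op 2: a = realloc(a, 3) -> a = 0; heap: [0-2 ALLOC][3-35 FREE]
Op 3: b = malloc(8) -> b = 3; heap: [0-2 ALLOC][3-10 ALLOC][11-35 FREE]

Answer: [0-2 ALLOC][3-10 ALLOC][11-35 FREE]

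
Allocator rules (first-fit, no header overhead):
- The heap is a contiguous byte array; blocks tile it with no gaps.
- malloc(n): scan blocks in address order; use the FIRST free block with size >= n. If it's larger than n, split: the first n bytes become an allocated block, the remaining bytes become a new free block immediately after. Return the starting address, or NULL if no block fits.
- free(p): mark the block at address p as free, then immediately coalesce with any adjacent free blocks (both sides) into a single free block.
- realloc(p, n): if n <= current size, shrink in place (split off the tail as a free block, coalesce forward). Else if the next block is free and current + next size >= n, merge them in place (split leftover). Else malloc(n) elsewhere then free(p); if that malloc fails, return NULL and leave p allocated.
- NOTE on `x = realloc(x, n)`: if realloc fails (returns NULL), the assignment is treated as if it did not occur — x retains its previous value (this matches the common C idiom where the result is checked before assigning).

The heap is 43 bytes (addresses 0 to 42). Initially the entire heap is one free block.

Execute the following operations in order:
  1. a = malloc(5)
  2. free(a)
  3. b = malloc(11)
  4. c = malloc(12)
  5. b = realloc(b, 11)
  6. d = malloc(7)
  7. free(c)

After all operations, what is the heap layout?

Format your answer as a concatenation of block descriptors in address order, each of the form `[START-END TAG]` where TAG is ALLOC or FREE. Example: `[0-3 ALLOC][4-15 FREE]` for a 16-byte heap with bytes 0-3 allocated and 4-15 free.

Answer: [0-10 ALLOC][11-22 FREE][23-29 ALLOC][30-42 FREE]

Derivation:
Op 1: a = malloc(5) -> a = 0; heap: [0-4 ALLOC][5-42 FREE]
Op 2: free(a) -> (freed a); heap: [0-42 FREE]
Op 3: b = malloc(11) -> b = 0; heap: [0-10 ALLOC][11-42 FREE]
Op 4: c = malloc(12) -> c = 11; heap: [0-10 ALLOC][11-22 ALLOC][23-42 FREE]
Op 5: b = realloc(b, 11) -> b = 0; heap: [0-10 ALLOC][11-22 ALLOC][23-42 FREE]
Op 6: d = malloc(7) -> d = 23; heap: [0-10 ALLOC][11-22 ALLOC][23-29 ALLOC][30-42 FREE]
Op 7: free(c) -> (freed c); heap: [0-10 ALLOC][11-22 FREE][23-29 ALLOC][30-42 FREE]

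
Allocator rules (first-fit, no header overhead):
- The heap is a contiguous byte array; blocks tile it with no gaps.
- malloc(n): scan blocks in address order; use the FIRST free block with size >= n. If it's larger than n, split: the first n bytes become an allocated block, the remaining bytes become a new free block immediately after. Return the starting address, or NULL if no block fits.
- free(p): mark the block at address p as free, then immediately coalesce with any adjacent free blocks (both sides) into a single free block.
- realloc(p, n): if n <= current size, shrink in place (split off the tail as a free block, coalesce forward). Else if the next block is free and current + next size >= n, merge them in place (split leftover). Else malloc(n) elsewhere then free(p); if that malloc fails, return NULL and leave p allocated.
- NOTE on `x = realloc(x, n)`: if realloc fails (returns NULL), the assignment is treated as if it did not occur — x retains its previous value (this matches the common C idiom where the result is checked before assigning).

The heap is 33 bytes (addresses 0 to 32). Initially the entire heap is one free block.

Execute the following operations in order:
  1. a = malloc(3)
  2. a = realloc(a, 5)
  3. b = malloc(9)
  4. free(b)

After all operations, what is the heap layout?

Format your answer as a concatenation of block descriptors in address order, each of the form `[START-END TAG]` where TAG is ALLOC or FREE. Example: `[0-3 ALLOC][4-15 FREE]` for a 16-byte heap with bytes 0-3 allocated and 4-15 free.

Answer: [0-4 ALLOC][5-32 FREE]

Derivation:
Op 1: a = malloc(3) -> a = 0; heap: [0-2 ALLOC][3-32 FREE]
Op 2: a = realloc(a, 5) -> a = 0; heap: [0-4 ALLOC][5-32 FREE]
Op 3: b = malloc(9) -> b = 5; heap: [0-4 ALLOC][5-13 ALLOC][14-32 FREE]
Op 4: free(b) -> (freed b); heap: [0-4 ALLOC][5-32 FREE]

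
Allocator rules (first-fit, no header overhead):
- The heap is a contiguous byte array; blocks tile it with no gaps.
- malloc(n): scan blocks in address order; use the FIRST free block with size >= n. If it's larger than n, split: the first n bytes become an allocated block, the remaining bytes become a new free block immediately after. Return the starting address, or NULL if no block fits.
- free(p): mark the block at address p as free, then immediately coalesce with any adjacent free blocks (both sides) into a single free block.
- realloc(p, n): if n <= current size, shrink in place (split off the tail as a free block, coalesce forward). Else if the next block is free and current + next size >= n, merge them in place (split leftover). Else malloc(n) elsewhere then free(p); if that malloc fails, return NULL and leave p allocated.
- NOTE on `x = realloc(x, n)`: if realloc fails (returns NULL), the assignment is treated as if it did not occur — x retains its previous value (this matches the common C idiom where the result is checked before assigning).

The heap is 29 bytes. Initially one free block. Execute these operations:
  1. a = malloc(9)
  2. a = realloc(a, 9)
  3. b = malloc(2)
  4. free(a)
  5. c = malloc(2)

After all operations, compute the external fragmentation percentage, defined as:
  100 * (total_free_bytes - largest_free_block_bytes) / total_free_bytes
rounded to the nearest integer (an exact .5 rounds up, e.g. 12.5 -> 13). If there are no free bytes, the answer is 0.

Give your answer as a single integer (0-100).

Op 1: a = malloc(9) -> a = 0; heap: [0-8 ALLOC][9-28 FREE]
Op 2: a = realloc(a, 9) -> a = 0; heap: [0-8 ALLOC][9-28 FREE]
Op 3: b = malloc(2) -> b = 9; heap: [0-8 ALLOC][9-10 ALLOC][11-28 FREE]
Op 4: free(a) -> (freed a); heap: [0-8 FREE][9-10 ALLOC][11-28 FREE]
Op 5: c = malloc(2) -> c = 0; heap: [0-1 ALLOC][2-8 FREE][9-10 ALLOC][11-28 FREE]
Free blocks: [7 18] total_free=25 largest=18 -> 100*(25-18)/25 = 700/25 = 28

Answer: 28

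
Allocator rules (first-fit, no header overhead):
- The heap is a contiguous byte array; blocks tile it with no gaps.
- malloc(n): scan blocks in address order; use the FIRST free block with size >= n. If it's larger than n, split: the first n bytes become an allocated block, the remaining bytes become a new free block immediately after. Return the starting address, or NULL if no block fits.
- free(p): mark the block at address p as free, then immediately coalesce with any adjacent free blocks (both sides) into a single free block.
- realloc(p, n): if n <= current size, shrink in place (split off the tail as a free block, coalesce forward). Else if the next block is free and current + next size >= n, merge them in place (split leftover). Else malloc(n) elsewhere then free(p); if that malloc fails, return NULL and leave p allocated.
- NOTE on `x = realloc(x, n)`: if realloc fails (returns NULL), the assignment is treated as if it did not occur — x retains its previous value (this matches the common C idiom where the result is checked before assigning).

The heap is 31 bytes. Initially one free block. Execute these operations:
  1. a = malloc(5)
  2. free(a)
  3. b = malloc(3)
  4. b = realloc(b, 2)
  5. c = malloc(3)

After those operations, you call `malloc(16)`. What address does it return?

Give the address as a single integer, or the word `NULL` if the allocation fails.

Op 1: a = malloc(5) -> a = 0; heap: [0-4 ALLOC][5-30 FREE]
Op 2: free(a) -> (freed a); heap: [0-30 FREE]
Op 3: b = malloc(3) -> b = 0; heap: [0-2 ALLOC][3-30 FREE]
Op 4: b = realloc(b, 2) -> b = 0; heap: [0-1 ALLOC][2-30 FREE]
Op 5: c = malloc(3) -> c = 2; heap: [0-1 ALLOC][2-4 ALLOC][5-30 FREE]
malloc(16): first-fit scan over [0-1 ALLOC][2-4 ALLOC][5-30 FREE] -> 5

Answer: 5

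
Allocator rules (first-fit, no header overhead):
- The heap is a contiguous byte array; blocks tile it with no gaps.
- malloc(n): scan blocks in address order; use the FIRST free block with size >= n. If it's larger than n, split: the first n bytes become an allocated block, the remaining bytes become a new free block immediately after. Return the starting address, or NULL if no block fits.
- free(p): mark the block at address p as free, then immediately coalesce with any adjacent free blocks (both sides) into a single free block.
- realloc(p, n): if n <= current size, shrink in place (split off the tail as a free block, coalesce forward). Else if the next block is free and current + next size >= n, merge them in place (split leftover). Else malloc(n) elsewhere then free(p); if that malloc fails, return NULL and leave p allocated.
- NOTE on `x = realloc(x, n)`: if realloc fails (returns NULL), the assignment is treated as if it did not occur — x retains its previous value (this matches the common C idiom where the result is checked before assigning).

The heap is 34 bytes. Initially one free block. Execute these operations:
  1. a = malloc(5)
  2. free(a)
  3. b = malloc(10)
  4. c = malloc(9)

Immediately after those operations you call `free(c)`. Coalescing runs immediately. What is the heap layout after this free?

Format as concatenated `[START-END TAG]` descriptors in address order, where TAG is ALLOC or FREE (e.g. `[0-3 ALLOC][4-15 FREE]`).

Answer: [0-9 ALLOC][10-33 FREE]

Derivation:
Op 1: a = malloc(5) -> a = 0; heap: [0-4 ALLOC][5-33 FREE]
Op 2: free(a) -> (freed a); heap: [0-33 FREE]
Op 3: b = malloc(10) -> b = 0; heap: [0-9 ALLOC][10-33 FREE]
Op 4: c = malloc(9) -> c = 10; heap: [0-9 ALLOC][10-18 ALLOC][19-33 FREE]
free(c): c = 10 -> block [10-18 ALLOC]; mark free, coalesce with adjacent free neighbors -> [0-9 ALLOC][10-33 FREE]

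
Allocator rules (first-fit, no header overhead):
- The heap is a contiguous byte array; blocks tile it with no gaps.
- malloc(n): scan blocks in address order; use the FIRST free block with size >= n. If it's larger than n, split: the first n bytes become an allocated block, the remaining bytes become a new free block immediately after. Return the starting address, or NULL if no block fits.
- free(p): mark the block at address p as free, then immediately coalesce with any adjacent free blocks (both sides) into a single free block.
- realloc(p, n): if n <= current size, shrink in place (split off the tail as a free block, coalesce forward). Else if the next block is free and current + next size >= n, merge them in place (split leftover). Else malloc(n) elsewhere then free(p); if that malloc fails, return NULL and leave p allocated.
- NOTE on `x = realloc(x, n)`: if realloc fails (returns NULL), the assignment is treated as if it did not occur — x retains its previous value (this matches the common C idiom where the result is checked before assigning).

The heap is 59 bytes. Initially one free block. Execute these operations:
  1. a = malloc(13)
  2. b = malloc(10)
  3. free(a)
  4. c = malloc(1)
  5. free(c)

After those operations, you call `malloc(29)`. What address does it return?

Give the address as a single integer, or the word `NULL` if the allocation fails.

Op 1: a = malloc(13) -> a = 0; heap: [0-12 ALLOC][13-58 FREE]
Op 2: b = malloc(10) -> b = 13; heap: [0-12 ALLOC][13-22 ALLOC][23-58 FREE]
Op 3: free(a) -> (freed a); heap: [0-12 FREE][13-22 ALLOC][23-58 FREE]
Op 4: c = malloc(1) -> c = 0; heap: [0-0 ALLOC][1-12 FREE][13-22 ALLOC][23-58 FREE]
Op 5: free(c) -> (freed c); heap: [0-12 FREE][13-22 ALLOC][23-58 FREE]
malloc(29): first-fit scan over [0-12 FREE][13-22 ALLOC][23-58 FREE] -> 23

Answer: 23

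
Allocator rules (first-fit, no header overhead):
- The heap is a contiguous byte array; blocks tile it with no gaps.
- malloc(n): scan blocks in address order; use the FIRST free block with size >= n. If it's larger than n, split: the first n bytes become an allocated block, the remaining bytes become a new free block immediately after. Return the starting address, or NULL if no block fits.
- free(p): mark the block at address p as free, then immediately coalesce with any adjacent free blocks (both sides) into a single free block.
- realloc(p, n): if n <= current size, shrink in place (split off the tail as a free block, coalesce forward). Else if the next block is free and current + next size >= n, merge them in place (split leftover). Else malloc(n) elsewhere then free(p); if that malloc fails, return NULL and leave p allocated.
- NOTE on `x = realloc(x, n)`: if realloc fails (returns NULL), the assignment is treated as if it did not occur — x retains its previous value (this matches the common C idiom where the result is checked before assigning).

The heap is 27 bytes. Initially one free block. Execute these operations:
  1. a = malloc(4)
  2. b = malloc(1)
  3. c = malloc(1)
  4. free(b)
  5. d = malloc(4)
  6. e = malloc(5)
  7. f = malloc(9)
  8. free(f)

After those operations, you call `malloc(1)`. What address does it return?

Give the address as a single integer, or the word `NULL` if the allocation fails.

Op 1: a = malloc(4) -> a = 0; heap: [0-3 ALLOC][4-26 FREE]
Op 2: b = malloc(1) -> b = 4; heap: [0-3 ALLOC][4-4 ALLOC][5-26 FREE]
Op 3: c = malloc(1) -> c = 5; heap: [0-3 ALLOC][4-4 ALLOC][5-5 ALLOC][6-26 FREE]
Op 4: free(b) -> (freed b); heap: [0-3 ALLOC][4-4 FREE][5-5 ALLOC][6-26 FREE]
Op 5: d = malloc(4) -> d = 6; heap: [0-3 ALLOC][4-4 FREE][5-5 ALLOC][6-9 ALLOC][10-26 FREE]
Op 6: e = malloc(5) -> e = 10; heap: [0-3 ALLOC][4-4 FREE][5-5 ALLOC][6-9 ALLOC][10-14 ALLOC][15-26 FREE]
Op 7: f = malloc(9) -> f = 15; heap: [0-3 ALLOC][4-4 FREE][5-5 ALLOC][6-9 ALLOC][10-14 ALLOC][15-23 ALLOC][24-26 FREE]
Op 8: free(f) -> (freed f); heap: [0-3 ALLOC][4-4 FREE][5-5 ALLOC][6-9 ALLOC][10-14 ALLOC][15-26 FREE]
malloc(1): first-fit scan over [0-3 ALLOC][4-4 FREE][5-5 ALLOC][6-9 ALLOC][10-14 ALLOC][15-26 FREE] -> 4

Answer: 4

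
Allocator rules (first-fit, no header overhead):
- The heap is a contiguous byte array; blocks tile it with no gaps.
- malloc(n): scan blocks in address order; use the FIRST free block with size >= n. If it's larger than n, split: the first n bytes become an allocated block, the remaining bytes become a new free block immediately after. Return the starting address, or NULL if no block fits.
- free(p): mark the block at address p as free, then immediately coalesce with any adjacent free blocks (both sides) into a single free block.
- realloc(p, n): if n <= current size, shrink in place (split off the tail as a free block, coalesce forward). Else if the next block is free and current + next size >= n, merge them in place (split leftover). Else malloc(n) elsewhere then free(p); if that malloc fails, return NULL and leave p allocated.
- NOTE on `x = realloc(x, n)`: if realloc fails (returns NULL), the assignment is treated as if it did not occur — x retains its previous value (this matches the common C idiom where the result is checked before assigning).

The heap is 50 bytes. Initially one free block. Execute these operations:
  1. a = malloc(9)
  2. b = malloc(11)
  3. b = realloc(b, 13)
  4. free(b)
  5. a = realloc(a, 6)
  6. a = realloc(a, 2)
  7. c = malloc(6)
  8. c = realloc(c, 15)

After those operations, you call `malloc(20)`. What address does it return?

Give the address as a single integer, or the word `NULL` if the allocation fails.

Answer: 17

Derivation:
Op 1: a = malloc(9) -> a = 0; heap: [0-8 ALLOC][9-49 FREE]
Op 2: b = malloc(11) -> b = 9; heap: [0-8 ALLOC][9-19 ALLOC][20-49 FREE]
Op 3: b = realloc(b, 13) -> b = 9; heap: [0-8 ALLOC][9-21 ALLOC][22-49 FREE]
Op 4: free(b) -> (freed b); heap: [0-8 ALLOC][9-49 FREE]
Op 5: a = realloc(a, 6) -> a = 0; heap: [0-5 ALLOC][6-49 FREE]
Op 6: a = realloc(a, 2) -> a = 0; heap: [0-1 ALLOC][2-49 FREE]
Op 7: c = malloc(6) -> c = 2; heap: [0-1 ALLOC][2-7 ALLOC][8-49 FREE]
Op 8: c = realloc(c, 15) -> c = 2; heap: [0-1 ALLOC][2-16 ALLOC][17-49 FREE]
malloc(20): first-fit scan over [0-1 ALLOC][2-16 ALLOC][17-49 FREE] -> 17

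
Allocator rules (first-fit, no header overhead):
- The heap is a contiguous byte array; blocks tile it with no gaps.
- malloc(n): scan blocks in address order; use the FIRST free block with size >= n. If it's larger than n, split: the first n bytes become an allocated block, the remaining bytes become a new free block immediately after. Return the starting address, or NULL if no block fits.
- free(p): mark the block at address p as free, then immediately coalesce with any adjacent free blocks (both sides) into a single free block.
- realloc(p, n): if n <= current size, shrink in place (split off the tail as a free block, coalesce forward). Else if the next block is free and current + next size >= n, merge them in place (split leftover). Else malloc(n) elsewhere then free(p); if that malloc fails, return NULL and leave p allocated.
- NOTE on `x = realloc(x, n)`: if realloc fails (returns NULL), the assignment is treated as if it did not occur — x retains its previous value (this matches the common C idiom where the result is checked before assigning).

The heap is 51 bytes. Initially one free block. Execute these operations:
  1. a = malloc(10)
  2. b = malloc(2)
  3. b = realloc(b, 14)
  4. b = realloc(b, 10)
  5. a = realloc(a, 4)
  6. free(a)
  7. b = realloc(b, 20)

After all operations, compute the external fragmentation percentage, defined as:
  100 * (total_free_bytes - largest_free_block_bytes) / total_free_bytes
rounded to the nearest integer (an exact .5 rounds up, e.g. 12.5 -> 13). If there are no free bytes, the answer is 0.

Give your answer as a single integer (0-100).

Answer: 32

Derivation:
Op 1: a = malloc(10) -> a = 0; heap: [0-9 ALLOC][10-50 FREE]
Op 2: b = malloc(2) -> b = 10; heap: [0-9 ALLOC][10-11 ALLOC][12-50 FREE]
Op 3: b = realloc(b, 14) -> b = 10; heap: [0-9 ALLOC][10-23 ALLOC][24-50 FREE]
Op 4: b = realloc(b, 10) -> b = 10; heap: [0-9 ALLOC][10-19 ALLOC][20-50 FREE]
Op 5: a = realloc(a, 4) -> a = 0; heap: [0-3 ALLOC][4-9 FREE][10-19 ALLOC][20-50 FREE]
Op 6: free(a) -> (freed a); heap: [0-9 FREE][10-19 ALLOC][20-50 FREE]
Op 7: b = realloc(b, 20) -> b = 10; heap: [0-9 FREE][10-29 ALLOC][30-50 FREE]
Free blocks: [10 21] total_free=31 largest=21 -> 100*(31-21)/31 = 1000/31 ≈ 32.258 -> rounds to 32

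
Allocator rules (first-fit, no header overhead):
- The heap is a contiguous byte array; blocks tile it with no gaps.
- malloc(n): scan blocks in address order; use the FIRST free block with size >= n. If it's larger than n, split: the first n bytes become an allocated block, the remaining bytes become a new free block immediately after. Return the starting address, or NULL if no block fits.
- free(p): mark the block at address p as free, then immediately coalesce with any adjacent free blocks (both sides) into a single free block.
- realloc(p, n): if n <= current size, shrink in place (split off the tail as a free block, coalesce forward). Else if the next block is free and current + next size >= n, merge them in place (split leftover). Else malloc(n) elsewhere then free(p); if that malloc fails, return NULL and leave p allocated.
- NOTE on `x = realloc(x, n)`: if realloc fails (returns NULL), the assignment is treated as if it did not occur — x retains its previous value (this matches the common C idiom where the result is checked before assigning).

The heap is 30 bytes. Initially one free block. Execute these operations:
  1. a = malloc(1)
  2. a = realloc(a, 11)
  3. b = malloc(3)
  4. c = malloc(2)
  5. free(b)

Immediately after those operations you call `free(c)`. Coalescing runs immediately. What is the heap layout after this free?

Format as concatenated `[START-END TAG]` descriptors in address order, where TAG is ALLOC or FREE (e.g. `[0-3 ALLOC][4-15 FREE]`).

Answer: [0-10 ALLOC][11-29 FREE]

Derivation:
Op 1: a = malloc(1) -> a = 0; heap: [0-0 ALLOC][1-29 FREE]
Op 2: a = realloc(a, 11) -> a = 0; heap: [0-10 ALLOC][11-29 FREE]
Op 3: b = malloc(3) -> b = 11; heap: [0-10 ALLOC][11-13 ALLOC][14-29 FREE]
Op 4: c = malloc(2) -> c = 14; heap: [0-10 ALLOC][11-13 ALLOC][14-15 ALLOC][16-29 FREE]
Op 5: free(b) -> (freed b); heap: [0-10 ALLOC][11-13 FREE][14-15 ALLOC][16-29 FREE]
free(c): c = 14 -> block [14-15 ALLOC]; mark free, coalesce with adjacent free neighbors -> [0-10 ALLOC][11-29 FREE]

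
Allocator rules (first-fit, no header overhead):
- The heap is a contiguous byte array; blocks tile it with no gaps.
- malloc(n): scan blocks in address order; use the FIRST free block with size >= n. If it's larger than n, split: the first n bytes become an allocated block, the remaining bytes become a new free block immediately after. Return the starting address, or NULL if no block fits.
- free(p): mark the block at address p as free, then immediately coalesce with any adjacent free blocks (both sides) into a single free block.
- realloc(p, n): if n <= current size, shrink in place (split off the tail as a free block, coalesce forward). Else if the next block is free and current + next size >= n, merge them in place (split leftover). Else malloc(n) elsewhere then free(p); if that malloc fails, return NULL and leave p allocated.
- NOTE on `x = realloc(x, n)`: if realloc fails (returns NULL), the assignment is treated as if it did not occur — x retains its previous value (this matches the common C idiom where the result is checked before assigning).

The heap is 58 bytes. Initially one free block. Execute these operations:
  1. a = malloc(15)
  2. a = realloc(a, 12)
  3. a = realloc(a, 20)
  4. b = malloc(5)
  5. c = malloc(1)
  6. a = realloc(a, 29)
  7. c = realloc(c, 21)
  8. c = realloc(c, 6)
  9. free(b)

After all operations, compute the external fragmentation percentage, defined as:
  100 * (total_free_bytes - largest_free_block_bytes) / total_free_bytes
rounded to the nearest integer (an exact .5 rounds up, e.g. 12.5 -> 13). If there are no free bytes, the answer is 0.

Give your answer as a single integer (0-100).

Op 1: a = malloc(15) -> a = 0; heap: [0-14 ALLOC][15-57 FREE]
Op 2: a = realloc(a, 12) -> a = 0; heap: [0-11 ALLOC][12-57 FREE]
Op 3: a = realloc(a, 20) -> a = 0; heap: [0-19 ALLOC][20-57 FREE]
Op 4: b = malloc(5) -> b = 20; heap: [0-19 ALLOC][20-24 ALLOC][25-57 FREE]
Op 5: c = malloc(1) -> c = 25; heap: [0-19 ALLOC][20-24 ALLOC][25-25 ALLOC][26-57 FREE]
Op 6: a = realloc(a, 29) -> a = 26; heap: [0-19 FREE][20-24 ALLOC][25-25 ALLOC][26-54 ALLOC][55-57 FREE]
Op 7: c = realloc(c, 21) -> NULL (c unchanged); heap: [0-19 FREE][20-24 ALLOC][25-25 ALLOC][26-54 ALLOC][55-57 FREE]
Op 8: c = realloc(c, 6) -> c = 0; heap: [0-5 ALLOC][6-19 FREE][20-24 ALLOC][25-25 FREE][26-54 ALLOC][55-57 FREE]
Op 9: free(b) -> (freed b); heap: [0-5 ALLOC][6-25 FREE][26-54 ALLOC][55-57 FREE]
Free blocks: [20 3] total_free=23 largest=20 -> 100*(23-20)/23 = 300/23 ≈ 13.043 -> rounds to 13

Answer: 13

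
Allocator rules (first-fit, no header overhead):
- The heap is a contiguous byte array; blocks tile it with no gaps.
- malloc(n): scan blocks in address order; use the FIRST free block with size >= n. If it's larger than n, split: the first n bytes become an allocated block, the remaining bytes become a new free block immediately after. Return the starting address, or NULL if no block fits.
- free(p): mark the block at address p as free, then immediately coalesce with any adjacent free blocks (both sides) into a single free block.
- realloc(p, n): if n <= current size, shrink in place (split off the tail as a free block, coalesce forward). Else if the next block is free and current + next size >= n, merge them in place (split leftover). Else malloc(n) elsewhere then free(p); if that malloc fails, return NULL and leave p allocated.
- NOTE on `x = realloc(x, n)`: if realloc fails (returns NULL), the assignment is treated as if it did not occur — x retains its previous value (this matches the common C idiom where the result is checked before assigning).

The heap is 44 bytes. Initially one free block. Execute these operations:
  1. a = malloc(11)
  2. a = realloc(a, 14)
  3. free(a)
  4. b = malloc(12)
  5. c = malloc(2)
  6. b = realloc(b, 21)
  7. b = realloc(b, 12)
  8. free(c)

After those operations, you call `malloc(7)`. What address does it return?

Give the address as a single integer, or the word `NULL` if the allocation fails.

Answer: 0

Derivation:
Op 1: a = malloc(11) -> a = 0; heap: [0-10 ALLOC][11-43 FREE]
Op 2: a = realloc(a, 14) -> a = 0; heap: [0-13 ALLOC][14-43 FREE]
Op 3: free(a) -> (freed a); heap: [0-43 FREE]
Op 4: b = malloc(12) -> b = 0; heap: [0-11 ALLOC][12-43 FREE]
Op 5: c = malloc(2) -> c = 12; heap: [0-11 ALLOC][12-13 ALLOC][14-43 FREE]
Op 6: b = realloc(b, 21) -> b = 14; heap: [0-11 FREE][12-13 ALLOC][14-34 ALLOC][35-43 FREE]
Op 7: b = realloc(b, 12) -> b = 14; heap: [0-11 FREE][12-13 ALLOC][14-25 ALLOC][26-43 FREE]
Op 8: free(c) -> (freed c); heap: [0-13 FREE][14-25 ALLOC][26-43 FREE]
malloc(7): first-fit scan over [0-13 FREE][14-25 ALLOC][26-43 FREE] -> 0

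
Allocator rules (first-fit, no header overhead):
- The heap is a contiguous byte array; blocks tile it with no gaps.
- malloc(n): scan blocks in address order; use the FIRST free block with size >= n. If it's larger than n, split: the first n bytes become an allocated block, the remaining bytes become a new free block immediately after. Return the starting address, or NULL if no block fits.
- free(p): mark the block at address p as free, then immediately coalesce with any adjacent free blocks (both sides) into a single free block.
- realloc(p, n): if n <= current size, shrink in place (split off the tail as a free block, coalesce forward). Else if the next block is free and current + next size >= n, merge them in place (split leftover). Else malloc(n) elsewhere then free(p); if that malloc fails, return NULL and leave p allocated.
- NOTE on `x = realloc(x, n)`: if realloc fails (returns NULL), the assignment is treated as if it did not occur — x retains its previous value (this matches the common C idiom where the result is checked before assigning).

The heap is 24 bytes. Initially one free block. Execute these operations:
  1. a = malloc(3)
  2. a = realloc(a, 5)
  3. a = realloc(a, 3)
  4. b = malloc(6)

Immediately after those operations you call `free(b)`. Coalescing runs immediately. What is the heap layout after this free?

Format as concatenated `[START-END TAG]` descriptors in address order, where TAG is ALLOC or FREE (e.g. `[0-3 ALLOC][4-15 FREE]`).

Answer: [0-2 ALLOC][3-23 FREE]

Derivation:
Op 1: a = malloc(3) -> a = 0; heap: [0-2 ALLOC][3-23 FREE]
Op 2: a = realloc(a, 5) -> a = 0; heap: [0-4 ALLOC][5-23 FREE]
Op 3: a = realloc(a, 3) -> a = 0; heap: [0-2 ALLOC][3-23 FREE]
Op 4: b = malloc(6) -> b = 3; heap: [0-2 ALLOC][3-8 ALLOC][9-23 FREE]
free(b): b = 3 -> block [3-8 ALLOC]; mark free, coalesce with adjacent free neighbors -> [0-2 ALLOC][3-23 FREE]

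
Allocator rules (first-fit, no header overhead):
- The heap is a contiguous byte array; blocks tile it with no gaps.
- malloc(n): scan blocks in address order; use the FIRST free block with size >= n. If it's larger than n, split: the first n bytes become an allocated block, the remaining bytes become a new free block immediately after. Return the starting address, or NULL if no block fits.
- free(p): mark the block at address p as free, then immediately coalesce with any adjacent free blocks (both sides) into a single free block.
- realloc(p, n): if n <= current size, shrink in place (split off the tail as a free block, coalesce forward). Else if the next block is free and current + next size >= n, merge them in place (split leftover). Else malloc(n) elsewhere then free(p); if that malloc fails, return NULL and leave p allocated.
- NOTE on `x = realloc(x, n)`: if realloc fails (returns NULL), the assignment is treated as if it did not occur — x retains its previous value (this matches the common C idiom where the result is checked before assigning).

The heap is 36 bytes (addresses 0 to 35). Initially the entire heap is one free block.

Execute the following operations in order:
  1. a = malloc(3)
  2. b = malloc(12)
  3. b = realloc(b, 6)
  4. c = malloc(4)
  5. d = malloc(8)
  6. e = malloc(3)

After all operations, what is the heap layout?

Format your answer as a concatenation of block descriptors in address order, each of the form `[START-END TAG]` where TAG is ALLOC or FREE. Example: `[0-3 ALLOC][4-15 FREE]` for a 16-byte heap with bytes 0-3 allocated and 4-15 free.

Answer: [0-2 ALLOC][3-8 ALLOC][9-12 ALLOC][13-20 ALLOC][21-23 ALLOC][24-35 FREE]

Derivation:
Op 1: a = malloc(3) -> a = 0; heap: [0-2 ALLOC][3-35 FREE]
Op 2: b = malloc(12) -> b = 3; heap: [0-2 ALLOC][3-14 ALLOC][15-35 FREE]
Op 3: b = realloc(b, 6) -> b = 3; heap: [0-2 ALLOC][3-8 ALLOC][9-35 FREE]
Op 4: c = malloc(4) -> c = 9; heap: [0-2 ALLOC][3-8 ALLOC][9-12 ALLOC][13-35 FREE]
Op 5: d = malloc(8) -> d = 13; heap: [0-2 ALLOC][3-8 ALLOC][9-12 ALLOC][13-20 ALLOC][21-35 FREE]
Op 6: e = malloc(3) -> e = 21; heap: [0-2 ALLOC][3-8 ALLOC][9-12 ALLOC][13-20 ALLOC][21-23 ALLOC][24-35 FREE]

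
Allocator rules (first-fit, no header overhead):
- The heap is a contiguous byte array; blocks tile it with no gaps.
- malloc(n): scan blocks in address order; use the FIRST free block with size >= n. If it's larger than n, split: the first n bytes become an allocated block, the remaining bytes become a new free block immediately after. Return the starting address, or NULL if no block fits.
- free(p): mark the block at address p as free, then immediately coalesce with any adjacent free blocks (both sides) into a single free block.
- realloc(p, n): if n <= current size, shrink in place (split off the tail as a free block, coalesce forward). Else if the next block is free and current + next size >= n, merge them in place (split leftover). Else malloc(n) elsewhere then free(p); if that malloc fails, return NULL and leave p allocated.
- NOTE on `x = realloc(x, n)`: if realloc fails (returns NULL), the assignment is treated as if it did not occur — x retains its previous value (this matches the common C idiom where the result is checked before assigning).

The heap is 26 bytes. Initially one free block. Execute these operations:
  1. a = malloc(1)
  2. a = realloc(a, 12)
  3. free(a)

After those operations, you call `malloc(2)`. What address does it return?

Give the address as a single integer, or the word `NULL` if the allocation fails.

Op 1: a = malloc(1) -> a = 0; heap: [0-0 ALLOC][1-25 FREE]
Op 2: a = realloc(a, 12) -> a = 0; heap: [0-11 ALLOC][12-25 FREE]
Op 3: free(a) -> (freed a); heap: [0-25 FREE]
malloc(2): first-fit scan over [0-25 FREE] -> 0

Answer: 0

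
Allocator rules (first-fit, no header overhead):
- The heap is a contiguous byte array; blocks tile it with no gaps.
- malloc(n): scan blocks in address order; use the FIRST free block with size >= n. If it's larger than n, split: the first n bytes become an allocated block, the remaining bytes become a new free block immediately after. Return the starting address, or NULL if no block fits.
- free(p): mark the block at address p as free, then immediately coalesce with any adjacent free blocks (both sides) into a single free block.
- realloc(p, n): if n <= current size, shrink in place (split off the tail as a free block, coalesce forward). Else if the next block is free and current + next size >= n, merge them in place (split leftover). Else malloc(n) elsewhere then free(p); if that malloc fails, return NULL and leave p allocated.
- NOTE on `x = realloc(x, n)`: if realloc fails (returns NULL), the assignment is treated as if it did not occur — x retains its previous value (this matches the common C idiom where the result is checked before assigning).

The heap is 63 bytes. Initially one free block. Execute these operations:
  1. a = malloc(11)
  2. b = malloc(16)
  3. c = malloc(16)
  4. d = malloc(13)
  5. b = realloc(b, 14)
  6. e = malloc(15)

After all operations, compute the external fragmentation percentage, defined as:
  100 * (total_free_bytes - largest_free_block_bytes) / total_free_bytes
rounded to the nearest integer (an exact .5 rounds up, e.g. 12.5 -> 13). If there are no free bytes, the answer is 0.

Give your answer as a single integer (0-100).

Op 1: a = malloc(11) -> a = 0; heap: [0-10 ALLOC][11-62 FREE]
Op 2: b = malloc(16) -> b = 11; heap: [0-10 ALLOC][11-26 ALLOC][27-62 FREE]
Op 3: c = malloc(16) -> c = 27; heap: [0-10 ALLOC][11-26 ALLOC][27-42 ALLOC][43-62 FREE]
Op 4: d = malloc(13) -> d = 43; heap: [0-10 ALLOC][11-26 ALLOC][27-42 ALLOC][43-55 ALLOC][56-62 FREE]
Op 5: b = realloc(b, 14) -> b = 11; heap: [0-10 ALLOC][11-24 ALLOC][25-26 FREE][27-42 ALLOC][43-55 ALLOC][56-62 FREE]
Op 6: e = malloc(15) -> e = NULL; heap: [0-10 ALLOC][11-24 ALLOC][25-26 FREE][27-42 ALLOC][43-55 ALLOC][56-62 FREE]
Free blocks: [2 7] total_free=9 largest=7 -> 100*(9-7)/9 = 200/9 ≈ 22.222 -> rounds to 22

Answer: 22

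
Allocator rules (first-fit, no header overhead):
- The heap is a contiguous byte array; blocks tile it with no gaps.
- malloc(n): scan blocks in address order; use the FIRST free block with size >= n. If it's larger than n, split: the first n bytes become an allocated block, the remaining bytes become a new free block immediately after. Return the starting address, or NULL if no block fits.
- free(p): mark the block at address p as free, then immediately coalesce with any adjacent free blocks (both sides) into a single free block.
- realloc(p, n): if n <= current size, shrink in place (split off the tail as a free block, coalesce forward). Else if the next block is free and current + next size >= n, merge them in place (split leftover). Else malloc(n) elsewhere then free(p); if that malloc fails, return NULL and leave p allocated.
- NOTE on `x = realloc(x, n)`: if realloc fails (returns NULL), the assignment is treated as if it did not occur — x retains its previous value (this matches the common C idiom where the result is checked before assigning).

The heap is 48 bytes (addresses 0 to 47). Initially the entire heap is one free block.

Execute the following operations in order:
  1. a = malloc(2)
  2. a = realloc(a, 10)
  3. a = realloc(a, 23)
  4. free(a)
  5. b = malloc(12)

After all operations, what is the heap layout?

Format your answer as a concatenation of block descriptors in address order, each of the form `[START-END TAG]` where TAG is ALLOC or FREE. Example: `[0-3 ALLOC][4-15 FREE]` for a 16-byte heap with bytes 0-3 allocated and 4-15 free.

Answer: [0-11 ALLOC][12-47 FREE]

Derivation:
Op 1: a = malloc(2) -> a = 0; heap: [0-1 ALLOC][2-47 FREE]
Op 2: a = realloc(a, 10) -> a = 0; heap: [0-9 ALLOC][10-47 FREE]
Op 3: a = realloc(a, 23) -> a = 0; heap: [0-22 ALLOC][23-47 FREE]
Op 4: free(a) -> (freed a); heap: [0-47 FREE]
Op 5: b = malloc(12) -> b = 0; heap: [0-11 ALLOC][12-47 FREE]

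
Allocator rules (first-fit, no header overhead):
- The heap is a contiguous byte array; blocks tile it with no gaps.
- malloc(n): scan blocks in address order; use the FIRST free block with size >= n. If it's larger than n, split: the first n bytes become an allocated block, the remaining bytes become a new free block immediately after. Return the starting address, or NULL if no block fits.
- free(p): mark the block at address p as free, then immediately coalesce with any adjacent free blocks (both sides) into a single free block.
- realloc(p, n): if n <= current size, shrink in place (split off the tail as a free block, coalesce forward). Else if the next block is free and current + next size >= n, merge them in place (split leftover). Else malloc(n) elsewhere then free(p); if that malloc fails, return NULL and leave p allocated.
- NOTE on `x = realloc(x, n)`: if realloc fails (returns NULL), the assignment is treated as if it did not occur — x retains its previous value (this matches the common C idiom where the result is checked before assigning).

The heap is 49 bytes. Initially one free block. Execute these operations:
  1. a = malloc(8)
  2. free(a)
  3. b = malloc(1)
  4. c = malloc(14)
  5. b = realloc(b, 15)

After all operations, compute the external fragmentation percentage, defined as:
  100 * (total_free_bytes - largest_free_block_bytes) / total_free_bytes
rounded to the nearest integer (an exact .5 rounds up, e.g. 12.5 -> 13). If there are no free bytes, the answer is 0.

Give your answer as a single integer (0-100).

Answer: 5

Derivation:
Op 1: a = malloc(8) -> a = 0; heap: [0-7 ALLOC][8-48 FREE]
Op 2: free(a) -> (freed a); heap: [0-48 FREE]
Op 3: b = malloc(1) -> b = 0; heap: [0-0 ALLOC][1-48 FREE]
Op 4: c = malloc(14) -> c = 1; heap: [0-0 ALLOC][1-14 ALLOC][15-48 FREE]
Op 5: b = realloc(b, 15) -> b = 15; heap: [0-0 FREE][1-14 ALLOC][15-29 ALLOC][30-48 FREE]
Free blocks: [1 19] total_free=20 largest=19 -> 100*(20-19)/20 = 100/20 = 5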